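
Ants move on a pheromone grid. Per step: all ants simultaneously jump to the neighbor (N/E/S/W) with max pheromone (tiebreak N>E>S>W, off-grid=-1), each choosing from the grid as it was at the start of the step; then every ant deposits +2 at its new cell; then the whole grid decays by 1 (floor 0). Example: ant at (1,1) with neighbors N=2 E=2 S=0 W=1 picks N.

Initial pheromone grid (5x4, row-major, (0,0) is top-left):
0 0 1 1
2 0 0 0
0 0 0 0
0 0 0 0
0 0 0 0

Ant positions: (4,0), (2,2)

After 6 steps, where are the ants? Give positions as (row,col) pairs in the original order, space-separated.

Step 1: ant0:(4,0)->N->(3,0) | ant1:(2,2)->N->(1,2)
  grid max=1 at (1,0)
Step 2: ant0:(3,0)->N->(2,0) | ant1:(1,2)->N->(0,2)
  grid max=1 at (0,2)
Step 3: ant0:(2,0)->N->(1,0) | ant1:(0,2)->E->(0,3)
  grid max=1 at (0,3)
Step 4: ant0:(1,0)->N->(0,0) | ant1:(0,3)->S->(1,3)
  grid max=1 at (0,0)
Step 5: ant0:(0,0)->E->(0,1) | ant1:(1,3)->N->(0,3)
  grid max=1 at (0,1)
Step 6: ant0:(0,1)->E->(0,2) | ant1:(0,3)->S->(1,3)
  grid max=1 at (0,2)

(0,2) (1,3)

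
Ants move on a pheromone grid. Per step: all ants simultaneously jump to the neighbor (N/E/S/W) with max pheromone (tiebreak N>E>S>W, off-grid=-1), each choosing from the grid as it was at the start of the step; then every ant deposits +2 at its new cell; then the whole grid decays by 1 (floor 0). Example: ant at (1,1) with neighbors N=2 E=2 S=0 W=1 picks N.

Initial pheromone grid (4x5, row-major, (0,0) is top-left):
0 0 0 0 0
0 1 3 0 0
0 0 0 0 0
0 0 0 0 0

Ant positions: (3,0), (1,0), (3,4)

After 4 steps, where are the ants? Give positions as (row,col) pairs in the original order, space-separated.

Step 1: ant0:(3,0)->N->(2,0) | ant1:(1,0)->E->(1,1) | ant2:(3,4)->N->(2,4)
  grid max=2 at (1,1)
Step 2: ant0:(2,0)->N->(1,0) | ant1:(1,1)->E->(1,2) | ant2:(2,4)->N->(1,4)
  grid max=3 at (1,2)
Step 3: ant0:(1,0)->E->(1,1) | ant1:(1,2)->W->(1,1) | ant2:(1,4)->N->(0,4)
  grid max=4 at (1,1)
Step 4: ant0:(1,1)->E->(1,2) | ant1:(1,1)->E->(1,2) | ant2:(0,4)->S->(1,4)
  grid max=5 at (1,2)

(1,2) (1,2) (1,4)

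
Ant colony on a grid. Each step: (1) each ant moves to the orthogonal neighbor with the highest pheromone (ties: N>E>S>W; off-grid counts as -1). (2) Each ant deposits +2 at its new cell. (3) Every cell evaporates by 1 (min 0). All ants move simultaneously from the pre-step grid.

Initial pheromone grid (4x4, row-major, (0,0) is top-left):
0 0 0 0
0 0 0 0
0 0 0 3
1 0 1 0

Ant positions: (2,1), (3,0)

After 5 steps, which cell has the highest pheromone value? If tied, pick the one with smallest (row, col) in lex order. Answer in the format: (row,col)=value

Answer: (0,2)=1

Derivation:
Step 1: ant0:(2,1)->N->(1,1) | ant1:(3,0)->N->(2,0)
  grid max=2 at (2,3)
Step 2: ant0:(1,1)->N->(0,1) | ant1:(2,0)->N->(1,0)
  grid max=1 at (0,1)
Step 3: ant0:(0,1)->E->(0,2) | ant1:(1,0)->N->(0,0)
  grid max=1 at (0,0)
Step 4: ant0:(0,2)->E->(0,3) | ant1:(0,0)->E->(0,1)
  grid max=1 at (0,1)
Step 5: ant0:(0,3)->S->(1,3) | ant1:(0,1)->E->(0,2)
  grid max=1 at (0,2)
Final grid:
  0 0 1 0
  0 0 0 1
  0 0 0 0
  0 0 0 0
Max pheromone 1 at (0,2)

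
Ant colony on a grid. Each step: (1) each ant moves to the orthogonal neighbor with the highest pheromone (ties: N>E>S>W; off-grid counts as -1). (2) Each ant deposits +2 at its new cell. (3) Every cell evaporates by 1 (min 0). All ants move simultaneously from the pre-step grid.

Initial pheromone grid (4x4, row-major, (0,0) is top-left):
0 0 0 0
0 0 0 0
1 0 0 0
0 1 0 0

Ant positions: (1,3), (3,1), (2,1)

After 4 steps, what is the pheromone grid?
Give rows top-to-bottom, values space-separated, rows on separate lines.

After step 1: ants at (0,3),(2,1),(3,1)
  0 0 0 1
  0 0 0 0
  0 1 0 0
  0 2 0 0
After step 2: ants at (1,3),(3,1),(2,1)
  0 0 0 0
  0 0 0 1
  0 2 0 0
  0 3 0 0
After step 3: ants at (0,3),(2,1),(3,1)
  0 0 0 1
  0 0 0 0
  0 3 0 0
  0 4 0 0
After step 4: ants at (1,3),(3,1),(2,1)
  0 0 0 0
  0 0 0 1
  0 4 0 0
  0 5 0 0

0 0 0 0
0 0 0 1
0 4 0 0
0 5 0 0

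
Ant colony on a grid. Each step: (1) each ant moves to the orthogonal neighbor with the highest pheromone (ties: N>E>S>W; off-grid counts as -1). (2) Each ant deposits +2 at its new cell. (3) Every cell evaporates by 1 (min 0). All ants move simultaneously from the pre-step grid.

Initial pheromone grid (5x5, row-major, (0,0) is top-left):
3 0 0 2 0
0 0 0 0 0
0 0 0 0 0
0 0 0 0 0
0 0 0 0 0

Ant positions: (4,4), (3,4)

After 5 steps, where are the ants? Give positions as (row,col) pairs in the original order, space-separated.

Step 1: ant0:(4,4)->N->(3,4) | ant1:(3,4)->N->(2,4)
  grid max=2 at (0,0)
Step 2: ant0:(3,4)->N->(2,4) | ant1:(2,4)->S->(3,4)
  grid max=2 at (2,4)
Step 3: ant0:(2,4)->S->(3,4) | ant1:(3,4)->N->(2,4)
  grid max=3 at (2,4)
Step 4: ant0:(3,4)->N->(2,4) | ant1:(2,4)->S->(3,4)
  grid max=4 at (2,4)
Step 5: ant0:(2,4)->S->(3,4) | ant1:(3,4)->N->(2,4)
  grid max=5 at (2,4)

(3,4) (2,4)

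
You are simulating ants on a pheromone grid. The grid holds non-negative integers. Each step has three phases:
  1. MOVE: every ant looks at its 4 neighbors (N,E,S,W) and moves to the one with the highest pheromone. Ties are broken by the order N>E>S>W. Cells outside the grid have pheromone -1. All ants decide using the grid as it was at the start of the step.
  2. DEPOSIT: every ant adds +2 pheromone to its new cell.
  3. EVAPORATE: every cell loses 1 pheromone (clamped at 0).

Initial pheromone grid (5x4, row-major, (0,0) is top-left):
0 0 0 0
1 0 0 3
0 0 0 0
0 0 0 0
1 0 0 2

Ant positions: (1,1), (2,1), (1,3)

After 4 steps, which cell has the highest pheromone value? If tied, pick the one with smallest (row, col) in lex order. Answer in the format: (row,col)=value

Answer: (1,0)=5

Derivation:
Step 1: ant0:(1,1)->W->(1,0) | ant1:(2,1)->N->(1,1) | ant2:(1,3)->N->(0,3)
  grid max=2 at (1,0)
Step 2: ant0:(1,0)->E->(1,1) | ant1:(1,1)->W->(1,0) | ant2:(0,3)->S->(1,3)
  grid max=3 at (1,0)
Step 3: ant0:(1,1)->W->(1,0) | ant1:(1,0)->E->(1,1) | ant2:(1,3)->N->(0,3)
  grid max=4 at (1,0)
Step 4: ant0:(1,0)->E->(1,1) | ant1:(1,1)->W->(1,0) | ant2:(0,3)->S->(1,3)
  grid max=5 at (1,0)
Final grid:
  0 0 0 0
  5 4 0 3
  0 0 0 0
  0 0 0 0
  0 0 0 0
Max pheromone 5 at (1,0)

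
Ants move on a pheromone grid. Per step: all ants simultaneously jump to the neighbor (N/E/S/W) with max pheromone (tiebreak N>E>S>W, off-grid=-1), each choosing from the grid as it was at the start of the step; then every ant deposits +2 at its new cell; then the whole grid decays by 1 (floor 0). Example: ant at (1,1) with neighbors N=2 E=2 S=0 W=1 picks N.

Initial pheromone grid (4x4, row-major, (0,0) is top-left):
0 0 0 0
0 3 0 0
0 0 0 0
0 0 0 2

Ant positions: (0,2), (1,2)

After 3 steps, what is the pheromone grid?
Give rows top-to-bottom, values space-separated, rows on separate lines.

After step 1: ants at (0,3),(1,1)
  0 0 0 1
  0 4 0 0
  0 0 0 0
  0 0 0 1
After step 2: ants at (1,3),(0,1)
  0 1 0 0
  0 3 0 1
  0 0 0 0
  0 0 0 0
After step 3: ants at (0,3),(1,1)
  0 0 0 1
  0 4 0 0
  0 0 0 0
  0 0 0 0

0 0 0 1
0 4 0 0
0 0 0 0
0 0 0 0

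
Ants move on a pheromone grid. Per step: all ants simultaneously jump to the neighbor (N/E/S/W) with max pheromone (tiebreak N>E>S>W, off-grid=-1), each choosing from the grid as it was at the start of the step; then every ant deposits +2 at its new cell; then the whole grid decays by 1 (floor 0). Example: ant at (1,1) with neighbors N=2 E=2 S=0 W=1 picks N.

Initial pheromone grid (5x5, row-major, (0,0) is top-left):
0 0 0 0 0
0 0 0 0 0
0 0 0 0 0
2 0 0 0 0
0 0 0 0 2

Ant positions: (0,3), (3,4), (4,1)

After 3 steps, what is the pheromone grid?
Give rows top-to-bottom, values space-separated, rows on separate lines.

After step 1: ants at (0,4),(4,4),(3,1)
  0 0 0 0 1
  0 0 0 0 0
  0 0 0 0 0
  1 1 0 0 0
  0 0 0 0 3
After step 2: ants at (1,4),(3,4),(3,0)
  0 0 0 0 0
  0 0 0 0 1
  0 0 0 0 0
  2 0 0 0 1
  0 0 0 0 2
After step 3: ants at (0,4),(4,4),(2,0)
  0 0 0 0 1
  0 0 0 0 0
  1 0 0 0 0
  1 0 0 0 0
  0 0 0 0 3

0 0 0 0 1
0 0 0 0 0
1 0 0 0 0
1 0 0 0 0
0 0 0 0 3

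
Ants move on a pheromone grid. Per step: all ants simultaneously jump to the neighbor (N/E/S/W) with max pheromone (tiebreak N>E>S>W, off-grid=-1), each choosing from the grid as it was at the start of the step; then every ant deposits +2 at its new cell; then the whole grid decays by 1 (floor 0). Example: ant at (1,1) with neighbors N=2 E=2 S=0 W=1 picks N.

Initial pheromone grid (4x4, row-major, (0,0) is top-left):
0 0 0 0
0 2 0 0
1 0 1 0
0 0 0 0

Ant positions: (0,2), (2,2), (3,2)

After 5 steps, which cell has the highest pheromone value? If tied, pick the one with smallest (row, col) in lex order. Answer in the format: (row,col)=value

Answer: (1,2)=9

Derivation:
Step 1: ant0:(0,2)->E->(0,3) | ant1:(2,2)->N->(1,2) | ant2:(3,2)->N->(2,2)
  grid max=2 at (2,2)
Step 2: ant0:(0,3)->S->(1,3) | ant1:(1,2)->S->(2,2) | ant2:(2,2)->N->(1,2)
  grid max=3 at (2,2)
Step 3: ant0:(1,3)->W->(1,2) | ant1:(2,2)->N->(1,2) | ant2:(1,2)->S->(2,2)
  grid max=5 at (1,2)
Step 4: ant0:(1,2)->S->(2,2) | ant1:(1,2)->S->(2,2) | ant2:(2,2)->N->(1,2)
  grid max=7 at (2,2)
Step 5: ant0:(2,2)->N->(1,2) | ant1:(2,2)->N->(1,2) | ant2:(1,2)->S->(2,2)
  grid max=9 at (1,2)
Final grid:
  0 0 0 0
  0 0 9 0
  0 0 8 0
  0 0 0 0
Max pheromone 9 at (1,2)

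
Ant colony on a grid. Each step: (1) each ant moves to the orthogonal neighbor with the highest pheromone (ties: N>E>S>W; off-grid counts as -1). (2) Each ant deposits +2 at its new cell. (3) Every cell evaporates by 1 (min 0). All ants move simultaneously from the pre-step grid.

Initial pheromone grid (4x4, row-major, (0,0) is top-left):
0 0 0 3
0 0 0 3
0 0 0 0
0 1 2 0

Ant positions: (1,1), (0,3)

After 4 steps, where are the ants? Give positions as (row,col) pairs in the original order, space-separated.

Step 1: ant0:(1,1)->N->(0,1) | ant1:(0,3)->S->(1,3)
  grid max=4 at (1,3)
Step 2: ant0:(0,1)->E->(0,2) | ant1:(1,3)->N->(0,3)
  grid max=3 at (0,3)
Step 3: ant0:(0,2)->E->(0,3) | ant1:(0,3)->S->(1,3)
  grid max=4 at (0,3)
Step 4: ant0:(0,3)->S->(1,3) | ant1:(1,3)->N->(0,3)
  grid max=5 at (0,3)

(1,3) (0,3)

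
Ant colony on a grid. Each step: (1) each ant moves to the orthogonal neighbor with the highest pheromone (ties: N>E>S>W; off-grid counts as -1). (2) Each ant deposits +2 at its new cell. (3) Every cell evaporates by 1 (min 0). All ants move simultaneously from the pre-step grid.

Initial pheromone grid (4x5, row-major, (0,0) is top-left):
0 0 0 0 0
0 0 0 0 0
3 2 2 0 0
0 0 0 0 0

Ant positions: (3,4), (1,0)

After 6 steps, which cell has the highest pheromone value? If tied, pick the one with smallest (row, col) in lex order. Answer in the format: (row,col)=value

Answer: (2,0)=3

Derivation:
Step 1: ant0:(3,4)->N->(2,4) | ant1:(1,0)->S->(2,0)
  grid max=4 at (2,0)
Step 2: ant0:(2,4)->N->(1,4) | ant1:(2,0)->E->(2,1)
  grid max=3 at (2,0)
Step 3: ant0:(1,4)->N->(0,4) | ant1:(2,1)->W->(2,0)
  grid max=4 at (2,0)
Step 4: ant0:(0,4)->S->(1,4) | ant1:(2,0)->E->(2,1)
  grid max=3 at (2,0)
Step 5: ant0:(1,4)->N->(0,4) | ant1:(2,1)->W->(2,0)
  grid max=4 at (2,0)
Step 6: ant0:(0,4)->S->(1,4) | ant1:(2,0)->E->(2,1)
  grid max=3 at (2,0)
Final grid:
  0 0 0 0 0
  0 0 0 0 1
  3 2 0 0 0
  0 0 0 0 0
Max pheromone 3 at (2,0)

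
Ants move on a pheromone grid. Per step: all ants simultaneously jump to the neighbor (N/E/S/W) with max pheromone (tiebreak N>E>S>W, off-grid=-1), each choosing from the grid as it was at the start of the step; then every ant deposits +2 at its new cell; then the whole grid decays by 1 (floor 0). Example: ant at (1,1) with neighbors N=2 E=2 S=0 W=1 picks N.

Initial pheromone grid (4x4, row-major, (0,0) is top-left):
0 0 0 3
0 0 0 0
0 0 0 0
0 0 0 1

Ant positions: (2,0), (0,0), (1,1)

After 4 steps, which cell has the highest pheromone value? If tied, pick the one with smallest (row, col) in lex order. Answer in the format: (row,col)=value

Step 1: ant0:(2,0)->N->(1,0) | ant1:(0,0)->E->(0,1) | ant2:(1,1)->N->(0,1)
  grid max=3 at (0,1)
Step 2: ant0:(1,0)->N->(0,0) | ant1:(0,1)->E->(0,2) | ant2:(0,1)->E->(0,2)
  grid max=3 at (0,2)
Step 3: ant0:(0,0)->E->(0,1) | ant1:(0,2)->W->(0,1) | ant2:(0,2)->W->(0,1)
  grid max=7 at (0,1)
Step 4: ant0:(0,1)->E->(0,2) | ant1:(0,1)->E->(0,2) | ant2:(0,1)->E->(0,2)
  grid max=7 at (0,2)
Final grid:
  0 6 7 0
  0 0 0 0
  0 0 0 0
  0 0 0 0
Max pheromone 7 at (0,2)

Answer: (0,2)=7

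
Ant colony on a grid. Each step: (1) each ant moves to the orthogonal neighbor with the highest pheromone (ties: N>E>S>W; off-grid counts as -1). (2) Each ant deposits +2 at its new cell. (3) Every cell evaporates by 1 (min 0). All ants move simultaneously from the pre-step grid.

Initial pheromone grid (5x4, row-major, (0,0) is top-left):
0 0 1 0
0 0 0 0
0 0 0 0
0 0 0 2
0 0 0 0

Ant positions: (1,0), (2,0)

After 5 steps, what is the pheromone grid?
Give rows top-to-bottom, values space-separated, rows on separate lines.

After step 1: ants at (0,0),(1,0)
  1 0 0 0
  1 0 0 0
  0 0 0 0
  0 0 0 1
  0 0 0 0
After step 2: ants at (1,0),(0,0)
  2 0 0 0
  2 0 0 0
  0 0 0 0
  0 0 0 0
  0 0 0 0
After step 3: ants at (0,0),(1,0)
  3 0 0 0
  3 0 0 0
  0 0 0 0
  0 0 0 0
  0 0 0 0
After step 4: ants at (1,0),(0,0)
  4 0 0 0
  4 0 0 0
  0 0 0 0
  0 0 0 0
  0 0 0 0
After step 5: ants at (0,0),(1,0)
  5 0 0 0
  5 0 0 0
  0 0 0 0
  0 0 0 0
  0 0 0 0

5 0 0 0
5 0 0 0
0 0 0 0
0 0 0 0
0 0 0 0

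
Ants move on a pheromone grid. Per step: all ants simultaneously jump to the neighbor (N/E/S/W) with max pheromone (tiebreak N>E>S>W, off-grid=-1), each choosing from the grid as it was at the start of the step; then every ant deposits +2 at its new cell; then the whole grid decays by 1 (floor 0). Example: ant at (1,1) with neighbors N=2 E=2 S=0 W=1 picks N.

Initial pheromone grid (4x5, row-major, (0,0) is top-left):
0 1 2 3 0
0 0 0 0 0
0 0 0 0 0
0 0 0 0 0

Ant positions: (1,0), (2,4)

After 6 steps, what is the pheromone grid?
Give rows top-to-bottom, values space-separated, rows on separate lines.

After step 1: ants at (0,0),(1,4)
  1 0 1 2 0
  0 0 0 0 1
  0 0 0 0 0
  0 0 0 0 0
After step 2: ants at (0,1),(0,4)
  0 1 0 1 1
  0 0 0 0 0
  0 0 0 0 0
  0 0 0 0 0
After step 3: ants at (0,2),(0,3)
  0 0 1 2 0
  0 0 0 0 0
  0 0 0 0 0
  0 0 0 0 0
After step 4: ants at (0,3),(0,2)
  0 0 2 3 0
  0 0 0 0 0
  0 0 0 0 0
  0 0 0 0 0
After step 5: ants at (0,2),(0,3)
  0 0 3 4 0
  0 0 0 0 0
  0 0 0 0 0
  0 0 0 0 0
After step 6: ants at (0,3),(0,2)
  0 0 4 5 0
  0 0 0 0 0
  0 0 0 0 0
  0 0 0 0 0

0 0 4 5 0
0 0 0 0 0
0 0 0 0 0
0 0 0 0 0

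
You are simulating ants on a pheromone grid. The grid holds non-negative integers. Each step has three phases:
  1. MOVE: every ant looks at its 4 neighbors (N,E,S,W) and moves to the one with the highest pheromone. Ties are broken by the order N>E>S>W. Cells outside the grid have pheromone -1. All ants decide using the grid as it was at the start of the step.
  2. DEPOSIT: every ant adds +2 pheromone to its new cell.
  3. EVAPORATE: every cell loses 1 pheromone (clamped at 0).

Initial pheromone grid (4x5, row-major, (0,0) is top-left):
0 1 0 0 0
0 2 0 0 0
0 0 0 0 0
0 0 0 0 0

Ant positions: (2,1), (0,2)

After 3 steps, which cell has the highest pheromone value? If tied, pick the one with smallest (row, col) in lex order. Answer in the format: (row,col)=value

Step 1: ant0:(2,1)->N->(1,1) | ant1:(0,2)->W->(0,1)
  grid max=3 at (1,1)
Step 2: ant0:(1,1)->N->(0,1) | ant1:(0,1)->S->(1,1)
  grid max=4 at (1,1)
Step 3: ant0:(0,1)->S->(1,1) | ant1:(1,1)->N->(0,1)
  grid max=5 at (1,1)
Final grid:
  0 4 0 0 0
  0 5 0 0 0
  0 0 0 0 0
  0 0 0 0 0
Max pheromone 5 at (1,1)

Answer: (1,1)=5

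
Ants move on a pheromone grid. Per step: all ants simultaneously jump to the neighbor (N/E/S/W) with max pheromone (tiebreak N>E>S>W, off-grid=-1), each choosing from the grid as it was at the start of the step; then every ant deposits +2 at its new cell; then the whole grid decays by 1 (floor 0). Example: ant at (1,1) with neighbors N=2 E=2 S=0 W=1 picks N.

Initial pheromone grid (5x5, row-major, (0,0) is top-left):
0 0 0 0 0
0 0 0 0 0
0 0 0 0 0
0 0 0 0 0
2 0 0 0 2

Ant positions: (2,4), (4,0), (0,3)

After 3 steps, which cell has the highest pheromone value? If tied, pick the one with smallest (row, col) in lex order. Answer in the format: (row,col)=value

Answer: (0,4)=3

Derivation:
Step 1: ant0:(2,4)->N->(1,4) | ant1:(4,0)->N->(3,0) | ant2:(0,3)->E->(0,4)
  grid max=1 at (0,4)
Step 2: ant0:(1,4)->N->(0,4) | ant1:(3,0)->S->(4,0) | ant2:(0,4)->S->(1,4)
  grid max=2 at (0,4)
Step 3: ant0:(0,4)->S->(1,4) | ant1:(4,0)->N->(3,0) | ant2:(1,4)->N->(0,4)
  grid max=3 at (0,4)
Final grid:
  0 0 0 0 3
  0 0 0 0 3
  0 0 0 0 0
  1 0 0 0 0
  1 0 0 0 0
Max pheromone 3 at (0,4)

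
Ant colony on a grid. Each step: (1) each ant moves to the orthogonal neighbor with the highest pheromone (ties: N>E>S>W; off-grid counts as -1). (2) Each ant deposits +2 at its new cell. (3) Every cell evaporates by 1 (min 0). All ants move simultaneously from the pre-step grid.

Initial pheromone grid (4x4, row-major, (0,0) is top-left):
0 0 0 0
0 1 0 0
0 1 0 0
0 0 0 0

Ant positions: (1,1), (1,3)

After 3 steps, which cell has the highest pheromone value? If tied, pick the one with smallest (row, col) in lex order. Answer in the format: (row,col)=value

Step 1: ant0:(1,1)->S->(2,1) | ant1:(1,3)->N->(0,3)
  grid max=2 at (2,1)
Step 2: ant0:(2,1)->N->(1,1) | ant1:(0,3)->S->(1,3)
  grid max=1 at (1,1)
Step 3: ant0:(1,1)->S->(2,1) | ant1:(1,3)->N->(0,3)
  grid max=2 at (2,1)
Final grid:
  0 0 0 1
  0 0 0 0
  0 2 0 0
  0 0 0 0
Max pheromone 2 at (2,1)

Answer: (2,1)=2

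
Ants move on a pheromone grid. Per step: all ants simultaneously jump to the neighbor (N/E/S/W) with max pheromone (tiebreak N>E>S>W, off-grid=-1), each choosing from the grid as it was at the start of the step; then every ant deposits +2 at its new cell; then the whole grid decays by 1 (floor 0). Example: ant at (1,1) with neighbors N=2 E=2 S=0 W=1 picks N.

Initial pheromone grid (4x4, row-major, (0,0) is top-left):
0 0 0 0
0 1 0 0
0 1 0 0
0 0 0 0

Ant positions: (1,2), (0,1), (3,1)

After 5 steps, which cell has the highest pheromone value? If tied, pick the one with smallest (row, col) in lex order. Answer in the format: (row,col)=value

Answer: (1,1)=12

Derivation:
Step 1: ant0:(1,2)->W->(1,1) | ant1:(0,1)->S->(1,1) | ant2:(3,1)->N->(2,1)
  grid max=4 at (1,1)
Step 2: ant0:(1,1)->S->(2,1) | ant1:(1,1)->S->(2,1) | ant2:(2,1)->N->(1,1)
  grid max=5 at (1,1)
Step 3: ant0:(2,1)->N->(1,1) | ant1:(2,1)->N->(1,1) | ant2:(1,1)->S->(2,1)
  grid max=8 at (1,1)
Step 4: ant0:(1,1)->S->(2,1) | ant1:(1,1)->S->(2,1) | ant2:(2,1)->N->(1,1)
  grid max=9 at (1,1)
Step 5: ant0:(2,1)->N->(1,1) | ant1:(2,1)->N->(1,1) | ant2:(1,1)->S->(2,1)
  grid max=12 at (1,1)
Final grid:
  0 0 0 0
  0 12 0 0
  0 10 0 0
  0 0 0 0
Max pheromone 12 at (1,1)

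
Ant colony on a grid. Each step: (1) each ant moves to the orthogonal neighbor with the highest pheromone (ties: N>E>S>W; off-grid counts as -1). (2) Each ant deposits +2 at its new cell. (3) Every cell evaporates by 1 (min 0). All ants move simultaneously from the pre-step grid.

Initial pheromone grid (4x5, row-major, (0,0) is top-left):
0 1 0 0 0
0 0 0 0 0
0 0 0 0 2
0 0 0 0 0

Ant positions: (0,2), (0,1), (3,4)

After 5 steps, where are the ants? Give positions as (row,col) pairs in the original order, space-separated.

Step 1: ant0:(0,2)->W->(0,1) | ant1:(0,1)->E->(0,2) | ant2:(3,4)->N->(2,4)
  grid max=3 at (2,4)
Step 2: ant0:(0,1)->E->(0,2) | ant1:(0,2)->W->(0,1) | ant2:(2,4)->N->(1,4)
  grid max=3 at (0,1)
Step 3: ant0:(0,2)->W->(0,1) | ant1:(0,1)->E->(0,2) | ant2:(1,4)->S->(2,4)
  grid max=4 at (0,1)
Step 4: ant0:(0,1)->E->(0,2) | ant1:(0,2)->W->(0,1) | ant2:(2,4)->N->(1,4)
  grid max=5 at (0,1)
Step 5: ant0:(0,2)->W->(0,1) | ant1:(0,1)->E->(0,2) | ant2:(1,4)->S->(2,4)
  grid max=6 at (0,1)

(0,1) (0,2) (2,4)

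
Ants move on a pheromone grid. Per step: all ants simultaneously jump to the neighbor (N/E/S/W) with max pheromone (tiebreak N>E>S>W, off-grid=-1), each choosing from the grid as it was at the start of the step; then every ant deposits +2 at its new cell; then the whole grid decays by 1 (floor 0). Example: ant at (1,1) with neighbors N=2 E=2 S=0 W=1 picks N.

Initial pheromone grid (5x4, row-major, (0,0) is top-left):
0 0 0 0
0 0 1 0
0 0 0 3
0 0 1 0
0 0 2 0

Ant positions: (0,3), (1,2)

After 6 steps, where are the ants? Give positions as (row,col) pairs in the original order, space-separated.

Step 1: ant0:(0,3)->S->(1,3) | ant1:(1,2)->N->(0,2)
  grid max=2 at (2,3)
Step 2: ant0:(1,3)->S->(2,3) | ant1:(0,2)->E->(0,3)
  grid max=3 at (2,3)
Step 3: ant0:(2,3)->N->(1,3) | ant1:(0,3)->S->(1,3)
  grid max=3 at (1,3)
Step 4: ant0:(1,3)->S->(2,3) | ant1:(1,3)->S->(2,3)
  grid max=5 at (2,3)
Step 5: ant0:(2,3)->N->(1,3) | ant1:(2,3)->N->(1,3)
  grid max=5 at (1,3)
Step 6: ant0:(1,3)->S->(2,3) | ant1:(1,3)->S->(2,3)
  grid max=7 at (2,3)

(2,3) (2,3)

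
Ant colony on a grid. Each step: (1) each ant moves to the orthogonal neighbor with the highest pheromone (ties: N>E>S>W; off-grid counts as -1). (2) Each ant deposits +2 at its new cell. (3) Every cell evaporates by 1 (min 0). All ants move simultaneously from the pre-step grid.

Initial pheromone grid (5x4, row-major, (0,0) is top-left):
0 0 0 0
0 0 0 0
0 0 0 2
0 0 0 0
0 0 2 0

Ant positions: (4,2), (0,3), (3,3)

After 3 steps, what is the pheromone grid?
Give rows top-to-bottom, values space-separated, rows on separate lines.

After step 1: ants at (3,2),(1,3),(2,3)
  0 0 0 0
  0 0 0 1
  0 0 0 3
  0 0 1 0
  0 0 1 0
After step 2: ants at (4,2),(2,3),(1,3)
  0 0 0 0
  0 0 0 2
  0 0 0 4
  0 0 0 0
  0 0 2 0
After step 3: ants at (3,2),(1,3),(2,3)
  0 0 0 0
  0 0 0 3
  0 0 0 5
  0 0 1 0
  0 0 1 0

0 0 0 0
0 0 0 3
0 0 0 5
0 0 1 0
0 0 1 0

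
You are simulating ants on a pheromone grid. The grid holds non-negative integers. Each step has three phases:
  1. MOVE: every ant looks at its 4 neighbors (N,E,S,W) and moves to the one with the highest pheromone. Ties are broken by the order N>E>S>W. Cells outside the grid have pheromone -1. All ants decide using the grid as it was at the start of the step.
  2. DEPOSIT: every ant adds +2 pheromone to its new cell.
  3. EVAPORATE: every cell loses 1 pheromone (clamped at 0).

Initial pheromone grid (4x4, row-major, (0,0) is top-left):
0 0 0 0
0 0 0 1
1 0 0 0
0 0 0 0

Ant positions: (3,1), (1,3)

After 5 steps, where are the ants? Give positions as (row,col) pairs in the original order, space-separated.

Step 1: ant0:(3,1)->N->(2,1) | ant1:(1,3)->N->(0,3)
  grid max=1 at (0,3)
Step 2: ant0:(2,1)->N->(1,1) | ant1:(0,3)->S->(1,3)
  grid max=1 at (1,1)
Step 3: ant0:(1,1)->N->(0,1) | ant1:(1,3)->N->(0,3)
  grid max=1 at (0,1)
Step 4: ant0:(0,1)->E->(0,2) | ant1:(0,3)->S->(1,3)
  grid max=1 at (0,2)
Step 5: ant0:(0,2)->E->(0,3) | ant1:(1,3)->N->(0,3)
  grid max=3 at (0,3)

(0,3) (0,3)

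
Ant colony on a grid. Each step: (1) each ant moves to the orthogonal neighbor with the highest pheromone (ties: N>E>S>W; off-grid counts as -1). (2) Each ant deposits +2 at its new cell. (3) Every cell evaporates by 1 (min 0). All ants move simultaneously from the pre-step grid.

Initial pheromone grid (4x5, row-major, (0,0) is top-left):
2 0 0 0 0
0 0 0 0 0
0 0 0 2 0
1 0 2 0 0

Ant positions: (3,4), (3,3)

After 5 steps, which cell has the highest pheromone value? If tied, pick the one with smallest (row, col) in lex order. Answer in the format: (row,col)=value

Answer: (2,3)=7

Derivation:
Step 1: ant0:(3,4)->N->(2,4) | ant1:(3,3)->N->(2,3)
  grid max=3 at (2,3)
Step 2: ant0:(2,4)->W->(2,3) | ant1:(2,3)->E->(2,4)
  grid max=4 at (2,3)
Step 3: ant0:(2,3)->E->(2,4) | ant1:(2,4)->W->(2,3)
  grid max=5 at (2,3)
Step 4: ant0:(2,4)->W->(2,3) | ant1:(2,3)->E->(2,4)
  grid max=6 at (2,3)
Step 5: ant0:(2,3)->E->(2,4) | ant1:(2,4)->W->(2,3)
  grid max=7 at (2,3)
Final grid:
  0 0 0 0 0
  0 0 0 0 0
  0 0 0 7 5
  0 0 0 0 0
Max pheromone 7 at (2,3)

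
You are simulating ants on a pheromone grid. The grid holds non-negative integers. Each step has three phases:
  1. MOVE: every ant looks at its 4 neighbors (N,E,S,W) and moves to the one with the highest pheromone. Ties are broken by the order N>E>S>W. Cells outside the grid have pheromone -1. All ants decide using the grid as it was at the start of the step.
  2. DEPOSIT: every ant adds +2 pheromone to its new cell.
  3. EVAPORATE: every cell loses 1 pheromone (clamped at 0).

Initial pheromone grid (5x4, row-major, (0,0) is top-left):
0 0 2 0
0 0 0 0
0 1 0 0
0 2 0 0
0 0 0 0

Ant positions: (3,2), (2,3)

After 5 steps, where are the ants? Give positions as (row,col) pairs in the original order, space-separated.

Step 1: ant0:(3,2)->W->(3,1) | ant1:(2,3)->N->(1,3)
  grid max=3 at (3,1)
Step 2: ant0:(3,1)->N->(2,1) | ant1:(1,3)->N->(0,3)
  grid max=2 at (3,1)
Step 3: ant0:(2,1)->S->(3,1) | ant1:(0,3)->S->(1,3)
  grid max=3 at (3,1)
Step 4: ant0:(3,1)->N->(2,1) | ant1:(1,3)->N->(0,3)
  grid max=2 at (3,1)
Step 5: ant0:(2,1)->S->(3,1) | ant1:(0,3)->S->(1,3)
  grid max=3 at (3,1)

(3,1) (1,3)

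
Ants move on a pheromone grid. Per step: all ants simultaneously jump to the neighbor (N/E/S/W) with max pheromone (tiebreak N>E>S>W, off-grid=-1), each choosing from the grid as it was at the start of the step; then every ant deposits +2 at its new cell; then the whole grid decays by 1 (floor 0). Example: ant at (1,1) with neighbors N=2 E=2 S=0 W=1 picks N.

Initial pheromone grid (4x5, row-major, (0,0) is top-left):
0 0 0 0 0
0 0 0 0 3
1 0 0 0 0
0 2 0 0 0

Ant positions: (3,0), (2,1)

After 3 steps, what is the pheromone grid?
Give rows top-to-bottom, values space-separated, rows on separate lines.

After step 1: ants at (3,1),(3,1)
  0 0 0 0 0
  0 0 0 0 2
  0 0 0 0 0
  0 5 0 0 0
After step 2: ants at (2,1),(2,1)
  0 0 0 0 0
  0 0 0 0 1
  0 3 0 0 0
  0 4 0 0 0
After step 3: ants at (3,1),(3,1)
  0 0 0 0 0
  0 0 0 0 0
  0 2 0 0 0
  0 7 0 0 0

0 0 0 0 0
0 0 0 0 0
0 2 0 0 0
0 7 0 0 0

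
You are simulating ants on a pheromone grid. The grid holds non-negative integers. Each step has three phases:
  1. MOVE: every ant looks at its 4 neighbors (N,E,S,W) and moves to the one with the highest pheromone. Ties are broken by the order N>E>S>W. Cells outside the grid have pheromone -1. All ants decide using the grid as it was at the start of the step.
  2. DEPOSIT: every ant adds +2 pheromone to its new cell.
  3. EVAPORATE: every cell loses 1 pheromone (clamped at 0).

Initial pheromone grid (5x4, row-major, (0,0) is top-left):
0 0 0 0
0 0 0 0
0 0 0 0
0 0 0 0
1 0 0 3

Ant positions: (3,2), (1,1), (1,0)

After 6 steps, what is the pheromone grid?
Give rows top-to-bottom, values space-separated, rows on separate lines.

After step 1: ants at (2,2),(0,1),(0,0)
  1 1 0 0
  0 0 0 0
  0 0 1 0
  0 0 0 0
  0 0 0 2
After step 2: ants at (1,2),(0,0),(0,1)
  2 2 0 0
  0 0 1 0
  0 0 0 0
  0 0 0 0
  0 0 0 1
After step 3: ants at (0,2),(0,1),(0,0)
  3 3 1 0
  0 0 0 0
  0 0 0 0
  0 0 0 0
  0 0 0 0
After step 4: ants at (0,1),(0,0),(0,1)
  4 6 0 0
  0 0 0 0
  0 0 0 0
  0 0 0 0
  0 0 0 0
After step 5: ants at (0,0),(0,1),(0,0)
  7 7 0 0
  0 0 0 0
  0 0 0 0
  0 0 0 0
  0 0 0 0
After step 6: ants at (0,1),(0,0),(0,1)
  8 10 0 0
  0 0 0 0
  0 0 0 0
  0 0 0 0
  0 0 0 0

8 10 0 0
0 0 0 0
0 0 0 0
0 0 0 0
0 0 0 0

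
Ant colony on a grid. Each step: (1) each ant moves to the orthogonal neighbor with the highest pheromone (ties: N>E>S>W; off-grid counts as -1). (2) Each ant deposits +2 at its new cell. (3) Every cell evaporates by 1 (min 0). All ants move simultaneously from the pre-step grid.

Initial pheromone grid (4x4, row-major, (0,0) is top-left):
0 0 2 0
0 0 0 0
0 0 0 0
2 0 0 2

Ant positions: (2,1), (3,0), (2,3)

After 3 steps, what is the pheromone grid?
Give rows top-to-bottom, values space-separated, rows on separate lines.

After step 1: ants at (1,1),(2,0),(3,3)
  0 0 1 0
  0 1 0 0
  1 0 0 0
  1 0 0 3
After step 2: ants at (0,1),(3,0),(2,3)
  0 1 0 0
  0 0 0 0
  0 0 0 1
  2 0 0 2
After step 3: ants at (0,2),(2,0),(3,3)
  0 0 1 0
  0 0 0 0
  1 0 0 0
  1 0 0 3

0 0 1 0
0 0 0 0
1 0 0 0
1 0 0 3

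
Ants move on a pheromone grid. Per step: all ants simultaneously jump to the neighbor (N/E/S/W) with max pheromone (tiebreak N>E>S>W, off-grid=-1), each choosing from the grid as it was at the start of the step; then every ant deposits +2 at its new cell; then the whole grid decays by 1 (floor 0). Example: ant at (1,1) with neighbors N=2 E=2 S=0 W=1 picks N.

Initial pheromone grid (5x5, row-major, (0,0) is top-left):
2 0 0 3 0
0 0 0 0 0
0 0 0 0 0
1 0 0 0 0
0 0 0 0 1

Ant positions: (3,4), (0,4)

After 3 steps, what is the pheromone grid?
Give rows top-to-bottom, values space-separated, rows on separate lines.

After step 1: ants at (4,4),(0,3)
  1 0 0 4 0
  0 0 0 0 0
  0 0 0 0 0
  0 0 0 0 0
  0 0 0 0 2
After step 2: ants at (3,4),(0,4)
  0 0 0 3 1
  0 0 0 0 0
  0 0 0 0 0
  0 0 0 0 1
  0 0 0 0 1
After step 3: ants at (4,4),(0,3)
  0 0 0 4 0
  0 0 0 0 0
  0 0 0 0 0
  0 0 0 0 0
  0 0 0 0 2

0 0 0 4 0
0 0 0 0 0
0 0 0 0 0
0 0 0 0 0
0 0 0 0 2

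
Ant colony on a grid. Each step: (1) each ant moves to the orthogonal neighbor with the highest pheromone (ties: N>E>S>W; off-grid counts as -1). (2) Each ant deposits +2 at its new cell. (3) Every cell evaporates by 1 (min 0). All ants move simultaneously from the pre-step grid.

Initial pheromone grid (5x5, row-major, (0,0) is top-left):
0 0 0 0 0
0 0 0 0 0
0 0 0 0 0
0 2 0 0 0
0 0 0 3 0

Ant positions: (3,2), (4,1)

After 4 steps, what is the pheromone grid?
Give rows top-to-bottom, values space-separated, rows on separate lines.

After step 1: ants at (3,1),(3,1)
  0 0 0 0 0
  0 0 0 0 0
  0 0 0 0 0
  0 5 0 0 0
  0 0 0 2 0
After step 2: ants at (2,1),(2,1)
  0 0 0 0 0
  0 0 0 0 0
  0 3 0 0 0
  0 4 0 0 0
  0 0 0 1 0
After step 3: ants at (3,1),(3,1)
  0 0 0 0 0
  0 0 0 0 0
  0 2 0 0 0
  0 7 0 0 0
  0 0 0 0 0
After step 4: ants at (2,1),(2,1)
  0 0 0 0 0
  0 0 0 0 0
  0 5 0 0 0
  0 6 0 0 0
  0 0 0 0 0

0 0 0 0 0
0 0 0 0 0
0 5 0 0 0
0 6 0 0 0
0 0 0 0 0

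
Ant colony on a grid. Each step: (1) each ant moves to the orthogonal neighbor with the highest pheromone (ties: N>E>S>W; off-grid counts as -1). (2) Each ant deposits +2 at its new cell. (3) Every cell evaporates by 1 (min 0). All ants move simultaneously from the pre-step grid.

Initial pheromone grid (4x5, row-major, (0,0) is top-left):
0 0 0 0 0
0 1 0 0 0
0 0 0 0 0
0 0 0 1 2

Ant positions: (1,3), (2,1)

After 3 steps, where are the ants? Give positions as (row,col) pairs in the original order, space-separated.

Step 1: ant0:(1,3)->N->(0,3) | ant1:(2,1)->N->(1,1)
  grid max=2 at (1,1)
Step 2: ant0:(0,3)->E->(0,4) | ant1:(1,1)->N->(0,1)
  grid max=1 at (0,1)
Step 3: ant0:(0,4)->S->(1,4) | ant1:(0,1)->S->(1,1)
  grid max=2 at (1,1)

(1,4) (1,1)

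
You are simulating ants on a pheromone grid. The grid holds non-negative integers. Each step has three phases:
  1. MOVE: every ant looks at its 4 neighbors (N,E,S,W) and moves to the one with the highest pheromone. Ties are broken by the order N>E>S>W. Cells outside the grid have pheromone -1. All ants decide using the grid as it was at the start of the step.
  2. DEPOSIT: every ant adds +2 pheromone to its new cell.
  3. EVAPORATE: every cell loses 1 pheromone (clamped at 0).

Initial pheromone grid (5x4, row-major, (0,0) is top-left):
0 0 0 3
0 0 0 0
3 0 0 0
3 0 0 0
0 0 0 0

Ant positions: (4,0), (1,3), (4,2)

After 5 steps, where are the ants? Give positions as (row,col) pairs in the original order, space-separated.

Step 1: ant0:(4,0)->N->(3,0) | ant1:(1,3)->N->(0,3) | ant2:(4,2)->N->(3,2)
  grid max=4 at (0,3)
Step 2: ant0:(3,0)->N->(2,0) | ant1:(0,3)->S->(1,3) | ant2:(3,2)->N->(2,2)
  grid max=3 at (0,3)
Step 3: ant0:(2,0)->S->(3,0) | ant1:(1,3)->N->(0,3) | ant2:(2,2)->N->(1,2)
  grid max=4 at (0,3)
Step 4: ant0:(3,0)->N->(2,0) | ant1:(0,3)->S->(1,3) | ant2:(1,2)->N->(0,2)
  grid max=3 at (0,3)
Step 5: ant0:(2,0)->S->(3,0) | ant1:(1,3)->N->(0,3) | ant2:(0,2)->E->(0,3)
  grid max=6 at (0,3)

(3,0) (0,3) (0,3)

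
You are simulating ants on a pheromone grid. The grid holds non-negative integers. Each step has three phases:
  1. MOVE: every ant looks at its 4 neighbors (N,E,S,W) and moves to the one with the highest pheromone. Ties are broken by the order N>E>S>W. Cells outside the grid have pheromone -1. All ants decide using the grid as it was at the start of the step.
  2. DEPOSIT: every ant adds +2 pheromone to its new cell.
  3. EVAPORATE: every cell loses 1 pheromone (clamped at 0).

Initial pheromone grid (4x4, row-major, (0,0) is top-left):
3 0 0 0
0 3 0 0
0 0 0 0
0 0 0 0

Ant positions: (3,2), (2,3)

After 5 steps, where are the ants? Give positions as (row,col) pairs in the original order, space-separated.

Step 1: ant0:(3,2)->N->(2,2) | ant1:(2,3)->N->(1,3)
  grid max=2 at (0,0)
Step 2: ant0:(2,2)->N->(1,2) | ant1:(1,3)->N->(0,3)
  grid max=1 at (0,0)
Step 3: ant0:(1,2)->W->(1,1) | ant1:(0,3)->S->(1,3)
  grid max=2 at (1,1)
Step 4: ant0:(1,1)->N->(0,1) | ant1:(1,3)->N->(0,3)
  grid max=1 at (0,1)
Step 5: ant0:(0,1)->S->(1,1) | ant1:(0,3)->S->(1,3)
  grid max=2 at (1,1)

(1,1) (1,3)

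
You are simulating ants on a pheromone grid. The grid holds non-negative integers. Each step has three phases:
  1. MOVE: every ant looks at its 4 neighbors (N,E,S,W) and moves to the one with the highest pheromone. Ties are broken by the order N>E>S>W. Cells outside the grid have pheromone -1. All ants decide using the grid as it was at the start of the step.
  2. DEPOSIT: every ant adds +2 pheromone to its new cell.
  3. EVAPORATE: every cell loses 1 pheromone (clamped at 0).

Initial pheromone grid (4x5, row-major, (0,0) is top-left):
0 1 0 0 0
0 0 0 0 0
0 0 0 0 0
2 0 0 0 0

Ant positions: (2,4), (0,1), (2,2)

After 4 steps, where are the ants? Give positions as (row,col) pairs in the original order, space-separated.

Step 1: ant0:(2,4)->N->(1,4) | ant1:(0,1)->E->(0,2) | ant2:(2,2)->N->(1,2)
  grid max=1 at (0,2)
Step 2: ant0:(1,4)->N->(0,4) | ant1:(0,2)->S->(1,2) | ant2:(1,2)->N->(0,2)
  grid max=2 at (0,2)
Step 3: ant0:(0,4)->S->(1,4) | ant1:(1,2)->N->(0,2) | ant2:(0,2)->S->(1,2)
  grid max=3 at (0,2)
Step 4: ant0:(1,4)->N->(0,4) | ant1:(0,2)->S->(1,2) | ant2:(1,2)->N->(0,2)
  grid max=4 at (0,2)

(0,4) (1,2) (0,2)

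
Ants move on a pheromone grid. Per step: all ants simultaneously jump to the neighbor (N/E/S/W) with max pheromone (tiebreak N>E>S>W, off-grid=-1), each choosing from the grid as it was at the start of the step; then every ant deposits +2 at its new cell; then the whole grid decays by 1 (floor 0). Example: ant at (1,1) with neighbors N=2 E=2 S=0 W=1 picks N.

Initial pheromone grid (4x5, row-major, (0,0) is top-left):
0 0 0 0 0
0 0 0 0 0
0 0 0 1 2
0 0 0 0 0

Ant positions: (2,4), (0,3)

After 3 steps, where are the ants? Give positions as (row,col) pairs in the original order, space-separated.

Step 1: ant0:(2,4)->W->(2,3) | ant1:(0,3)->E->(0,4)
  grid max=2 at (2,3)
Step 2: ant0:(2,3)->E->(2,4) | ant1:(0,4)->S->(1,4)
  grid max=2 at (2,4)
Step 3: ant0:(2,4)->N->(1,4) | ant1:(1,4)->S->(2,4)
  grid max=3 at (2,4)

(1,4) (2,4)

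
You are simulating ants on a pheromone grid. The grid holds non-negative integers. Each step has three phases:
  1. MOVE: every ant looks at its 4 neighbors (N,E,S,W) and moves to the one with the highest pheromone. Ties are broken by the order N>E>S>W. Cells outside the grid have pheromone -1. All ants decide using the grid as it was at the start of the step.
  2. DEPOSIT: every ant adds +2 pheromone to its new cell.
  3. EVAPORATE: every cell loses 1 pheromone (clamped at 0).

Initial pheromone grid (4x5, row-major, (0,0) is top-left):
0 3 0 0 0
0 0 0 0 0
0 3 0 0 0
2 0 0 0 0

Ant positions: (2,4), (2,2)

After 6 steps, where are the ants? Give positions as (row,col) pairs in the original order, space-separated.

Step 1: ant0:(2,4)->N->(1,4) | ant1:(2,2)->W->(2,1)
  grid max=4 at (2,1)
Step 2: ant0:(1,4)->N->(0,4) | ant1:(2,1)->N->(1,1)
  grid max=3 at (2,1)
Step 3: ant0:(0,4)->S->(1,4) | ant1:(1,1)->S->(2,1)
  grid max=4 at (2,1)
Step 4: ant0:(1,4)->N->(0,4) | ant1:(2,1)->N->(1,1)
  grid max=3 at (2,1)
Step 5: ant0:(0,4)->S->(1,4) | ant1:(1,1)->S->(2,1)
  grid max=4 at (2,1)
Step 6: ant0:(1,4)->N->(0,4) | ant1:(2,1)->N->(1,1)
  grid max=3 at (2,1)

(0,4) (1,1)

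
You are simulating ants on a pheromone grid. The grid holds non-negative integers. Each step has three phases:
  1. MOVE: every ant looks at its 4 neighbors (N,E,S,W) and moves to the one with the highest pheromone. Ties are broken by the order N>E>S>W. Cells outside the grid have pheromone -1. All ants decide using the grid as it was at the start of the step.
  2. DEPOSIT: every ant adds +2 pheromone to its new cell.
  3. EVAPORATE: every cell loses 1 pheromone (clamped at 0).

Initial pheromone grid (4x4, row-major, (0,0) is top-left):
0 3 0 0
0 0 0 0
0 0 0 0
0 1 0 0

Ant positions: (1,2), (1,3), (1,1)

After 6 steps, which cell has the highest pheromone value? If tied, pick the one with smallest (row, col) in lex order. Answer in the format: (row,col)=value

Answer: (0,1)=13

Derivation:
Step 1: ant0:(1,2)->N->(0,2) | ant1:(1,3)->N->(0,3) | ant2:(1,1)->N->(0,1)
  grid max=4 at (0,1)
Step 2: ant0:(0,2)->W->(0,1) | ant1:(0,3)->W->(0,2) | ant2:(0,1)->E->(0,2)
  grid max=5 at (0,1)
Step 3: ant0:(0,1)->E->(0,2) | ant1:(0,2)->W->(0,1) | ant2:(0,2)->W->(0,1)
  grid max=8 at (0,1)
Step 4: ant0:(0,2)->W->(0,1) | ant1:(0,1)->E->(0,2) | ant2:(0,1)->E->(0,2)
  grid max=9 at (0,1)
Step 5: ant0:(0,1)->E->(0,2) | ant1:(0,2)->W->(0,1) | ant2:(0,2)->W->(0,1)
  grid max=12 at (0,1)
Step 6: ant0:(0,2)->W->(0,1) | ant1:(0,1)->E->(0,2) | ant2:(0,1)->E->(0,2)
  grid max=13 at (0,1)
Final grid:
  0 13 12 0
  0 0 0 0
  0 0 0 0
  0 0 0 0
Max pheromone 13 at (0,1)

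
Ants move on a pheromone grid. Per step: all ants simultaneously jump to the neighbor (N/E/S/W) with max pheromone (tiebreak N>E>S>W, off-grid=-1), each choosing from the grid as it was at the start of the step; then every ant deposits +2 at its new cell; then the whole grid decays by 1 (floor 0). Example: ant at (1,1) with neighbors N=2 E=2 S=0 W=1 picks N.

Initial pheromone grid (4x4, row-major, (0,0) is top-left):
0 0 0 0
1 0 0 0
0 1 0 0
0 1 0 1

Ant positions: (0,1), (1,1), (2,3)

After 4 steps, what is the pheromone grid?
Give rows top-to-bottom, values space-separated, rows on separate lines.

After step 1: ants at (0,2),(2,1),(3,3)
  0 0 1 0
  0 0 0 0
  0 2 0 0
  0 0 0 2
After step 2: ants at (0,3),(1,1),(2,3)
  0 0 0 1
  0 1 0 0
  0 1 0 1
  0 0 0 1
After step 3: ants at (1,3),(2,1),(3,3)
  0 0 0 0
  0 0 0 1
  0 2 0 0
  0 0 0 2
After step 4: ants at (0,3),(1,1),(2,3)
  0 0 0 1
  0 1 0 0
  0 1 0 1
  0 0 0 1

0 0 0 1
0 1 0 0
0 1 0 1
0 0 0 1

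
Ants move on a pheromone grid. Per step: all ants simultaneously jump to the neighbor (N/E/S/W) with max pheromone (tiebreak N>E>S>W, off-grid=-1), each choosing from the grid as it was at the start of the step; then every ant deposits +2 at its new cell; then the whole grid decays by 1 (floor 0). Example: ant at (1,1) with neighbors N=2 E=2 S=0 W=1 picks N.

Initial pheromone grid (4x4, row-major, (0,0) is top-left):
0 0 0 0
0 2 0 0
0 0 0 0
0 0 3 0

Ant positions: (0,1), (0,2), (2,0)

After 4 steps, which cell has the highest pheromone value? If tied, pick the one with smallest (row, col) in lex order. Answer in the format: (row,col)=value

Answer: (1,1)=6

Derivation:
Step 1: ant0:(0,1)->S->(1,1) | ant1:(0,2)->E->(0,3) | ant2:(2,0)->N->(1,0)
  grid max=3 at (1,1)
Step 2: ant0:(1,1)->W->(1,0) | ant1:(0,3)->S->(1,3) | ant2:(1,0)->E->(1,1)
  grid max=4 at (1,1)
Step 3: ant0:(1,0)->E->(1,1) | ant1:(1,3)->N->(0,3) | ant2:(1,1)->W->(1,0)
  grid max=5 at (1,1)
Step 4: ant0:(1,1)->W->(1,0) | ant1:(0,3)->S->(1,3) | ant2:(1,0)->E->(1,1)
  grid max=6 at (1,1)
Final grid:
  0 0 0 0
  4 6 0 1
  0 0 0 0
  0 0 0 0
Max pheromone 6 at (1,1)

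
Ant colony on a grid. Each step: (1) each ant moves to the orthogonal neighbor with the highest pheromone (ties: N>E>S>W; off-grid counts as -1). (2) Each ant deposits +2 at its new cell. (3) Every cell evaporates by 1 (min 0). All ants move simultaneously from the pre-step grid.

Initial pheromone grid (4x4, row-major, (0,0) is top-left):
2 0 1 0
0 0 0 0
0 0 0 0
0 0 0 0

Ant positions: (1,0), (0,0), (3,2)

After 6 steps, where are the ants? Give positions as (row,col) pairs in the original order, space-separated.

Step 1: ant0:(1,0)->N->(0,0) | ant1:(0,0)->E->(0,1) | ant2:(3,2)->N->(2,2)
  grid max=3 at (0,0)
Step 2: ant0:(0,0)->E->(0,1) | ant1:(0,1)->W->(0,0) | ant2:(2,2)->N->(1,2)
  grid max=4 at (0,0)
Step 3: ant0:(0,1)->W->(0,0) | ant1:(0,0)->E->(0,1) | ant2:(1,2)->N->(0,2)
  grid max=5 at (0,0)
Step 4: ant0:(0,0)->E->(0,1) | ant1:(0,1)->W->(0,0) | ant2:(0,2)->W->(0,1)
  grid max=6 at (0,0)
Step 5: ant0:(0,1)->W->(0,0) | ant1:(0,0)->E->(0,1) | ant2:(0,1)->W->(0,0)
  grid max=9 at (0,0)
Step 6: ant0:(0,0)->E->(0,1) | ant1:(0,1)->W->(0,0) | ant2:(0,0)->E->(0,1)
  grid max=10 at (0,0)

(0,1) (0,0) (0,1)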